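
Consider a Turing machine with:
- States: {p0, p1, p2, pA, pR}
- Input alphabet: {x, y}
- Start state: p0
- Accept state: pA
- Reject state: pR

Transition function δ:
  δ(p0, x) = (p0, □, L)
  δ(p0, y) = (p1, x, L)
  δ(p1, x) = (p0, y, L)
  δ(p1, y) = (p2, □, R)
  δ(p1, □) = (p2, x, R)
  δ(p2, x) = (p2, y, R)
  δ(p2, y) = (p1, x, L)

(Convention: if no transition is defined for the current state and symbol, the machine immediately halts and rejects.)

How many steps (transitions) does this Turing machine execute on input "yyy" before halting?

Execution trace:
Initial: [p0]yyy
Step 1: δ(p0, y) = (p1, x, L) → [p1]□xyy
Step 2: δ(p1, □) = (p2, x, R) → x[p2]xyy
Step 3: δ(p2, x) = (p2, y, R) → xy[p2]yy
Step 4: δ(p2, y) = (p1, x, L) → x[p1]yxy
Step 5: δ(p1, y) = (p2, □, R) → x□[p2]xy
Step 6: δ(p2, x) = (p2, y, R) → x□y[p2]y
Step 7: δ(p2, y) = (p1, x, L) → x□[p1]yx
Step 8: δ(p1, y) = (p2, □, R) → x□□[p2]x
Step 9: δ(p2, x) = (p2, y, R) → x□□y[p2]□

No transition is defined for δ(p2, □). By convention the machine halts and rejects.

The machine executed 9 steps before halting.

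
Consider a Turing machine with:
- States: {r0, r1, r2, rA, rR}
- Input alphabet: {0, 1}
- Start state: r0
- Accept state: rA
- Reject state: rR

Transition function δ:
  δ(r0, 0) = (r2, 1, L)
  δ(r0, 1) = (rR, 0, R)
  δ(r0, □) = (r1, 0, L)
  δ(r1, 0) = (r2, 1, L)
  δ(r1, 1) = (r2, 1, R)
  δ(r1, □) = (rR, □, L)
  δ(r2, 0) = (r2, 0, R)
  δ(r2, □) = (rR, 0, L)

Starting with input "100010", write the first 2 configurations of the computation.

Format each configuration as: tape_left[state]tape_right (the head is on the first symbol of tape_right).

Transitions applied:
Step 1: δ(r0, 1) = (rR, 0, R)

The first 2 configurations are:
[r0]100010 ⊢ 0[rR]00010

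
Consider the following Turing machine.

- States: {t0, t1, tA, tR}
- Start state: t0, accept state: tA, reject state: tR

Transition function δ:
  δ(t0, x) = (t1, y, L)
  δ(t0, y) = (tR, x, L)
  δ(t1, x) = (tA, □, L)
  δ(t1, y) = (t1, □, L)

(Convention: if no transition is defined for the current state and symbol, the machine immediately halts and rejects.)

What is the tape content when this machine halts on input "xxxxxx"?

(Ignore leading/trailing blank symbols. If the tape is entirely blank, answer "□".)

Execution trace:
Initial: [t0]xxxxxx
Step 1: δ(t0, x) = (t1, y, L) → [t1]□yxxxxx

No transition is defined for δ(t1, □). By convention the machine halts and rejects.

Final tape (ignoring leading/trailing blanks): yxxxxx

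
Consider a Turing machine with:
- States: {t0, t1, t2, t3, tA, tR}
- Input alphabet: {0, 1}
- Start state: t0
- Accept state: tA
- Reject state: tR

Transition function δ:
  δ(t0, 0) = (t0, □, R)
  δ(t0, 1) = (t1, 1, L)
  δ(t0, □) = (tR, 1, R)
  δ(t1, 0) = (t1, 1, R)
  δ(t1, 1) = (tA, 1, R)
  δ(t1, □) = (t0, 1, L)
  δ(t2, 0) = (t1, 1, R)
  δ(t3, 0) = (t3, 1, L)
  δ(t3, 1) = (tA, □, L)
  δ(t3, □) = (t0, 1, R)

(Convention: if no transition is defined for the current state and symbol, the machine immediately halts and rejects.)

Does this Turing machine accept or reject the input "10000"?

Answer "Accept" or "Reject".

Execution trace:
Initial: [t0]10000
Step 1: δ(t0, 1) = (t1, 1, L) → [t1]□10000
Step 2: δ(t1, □) = (t0, 1, L) → [t0]□110000
Step 3: δ(t0, □) = (tR, 1, R) → 1[tR]110000

The machine reaches the reject state tR and halts.

Answer: Reject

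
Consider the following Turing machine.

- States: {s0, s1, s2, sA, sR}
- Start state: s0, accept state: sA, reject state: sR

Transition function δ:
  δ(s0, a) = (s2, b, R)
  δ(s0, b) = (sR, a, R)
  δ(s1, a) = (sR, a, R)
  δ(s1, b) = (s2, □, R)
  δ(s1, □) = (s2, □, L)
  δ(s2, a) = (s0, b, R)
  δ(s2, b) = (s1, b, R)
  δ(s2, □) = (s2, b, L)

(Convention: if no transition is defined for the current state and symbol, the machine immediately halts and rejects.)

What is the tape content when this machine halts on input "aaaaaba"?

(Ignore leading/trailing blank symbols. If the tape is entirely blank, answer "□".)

Execution trace:
Initial: [s0]aaaaaba
Step 1: δ(s0, a) = (s2, b, R) → b[s2]aaaaba
Step 2: δ(s2, a) = (s0, b, R) → bb[s0]aaaba
Step 3: δ(s0, a) = (s2, b, R) → bbb[s2]aaba
Step 4: δ(s2, a) = (s0, b, R) → bbbb[s0]aba
Step 5: δ(s0, a) = (s2, b, R) → bbbbb[s2]ba
Step 6: δ(s2, b) = (s1, b, R) → bbbbbb[s1]a
Step 7: δ(s1, a) = (sR, a, R) → bbbbbba[sR]□

The machine reaches the reject state sR and halts.

Final tape (ignoring leading/trailing blanks): bbbbbba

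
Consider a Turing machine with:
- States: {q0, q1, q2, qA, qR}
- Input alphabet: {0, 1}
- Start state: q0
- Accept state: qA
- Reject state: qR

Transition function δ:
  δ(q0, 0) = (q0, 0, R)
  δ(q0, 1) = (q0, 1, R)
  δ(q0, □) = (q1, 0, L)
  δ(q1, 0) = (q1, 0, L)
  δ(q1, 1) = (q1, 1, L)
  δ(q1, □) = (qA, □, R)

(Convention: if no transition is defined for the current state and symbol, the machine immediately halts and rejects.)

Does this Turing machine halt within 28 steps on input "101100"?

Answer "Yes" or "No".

Execution trace:
Initial: [q0]101100
Step 1: δ(q0, 1) = (q0, 1, R) → 1[q0]01100
Step 2: δ(q0, 0) = (q0, 0, R) → 10[q0]1100
Step 3: δ(q0, 1) = (q0, 1, R) → 101[q0]100
Step 4: δ(q0, 1) = (q0, 1, R) → 1011[q0]00
Step 5: δ(q0, 0) = (q0, 0, R) → 10110[q0]0
Step 6: δ(q0, 0) = (q0, 0, R) → 101100[q0]□
Step 7: δ(q0, □) = (q1, 0, L) → 10110[q1]00
Step 8: δ(q1, 0) = (q1, 0, L) → 1011[q1]000
Step 9: δ(q1, 0) = (q1, 0, L) → 101[q1]1000
Step 10: δ(q1, 1) = (q1, 1, L) → 10[q1]11000
Step 11: δ(q1, 1) = (q1, 1, L) → 1[q1]011000
Step 12: δ(q1, 0) = (q1, 0, L) → [q1]1011000
Step 13: δ(q1, 1) = (q1, 1, L) → [q1]□1011000
Step 14: δ(q1, □) = (qA, □, R) → □[qA]1011000

The machine reaches the accept state qA and halts.
The machine halted after 14 steps (within the 28-step bound).

Answer: Yes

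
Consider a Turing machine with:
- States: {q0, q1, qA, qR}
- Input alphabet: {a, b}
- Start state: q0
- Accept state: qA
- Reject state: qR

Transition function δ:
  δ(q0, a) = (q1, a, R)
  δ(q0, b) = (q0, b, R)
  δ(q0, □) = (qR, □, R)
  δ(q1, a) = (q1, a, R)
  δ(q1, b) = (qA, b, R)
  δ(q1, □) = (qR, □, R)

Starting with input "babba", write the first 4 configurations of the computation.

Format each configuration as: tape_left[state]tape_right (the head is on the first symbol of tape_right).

Transitions applied:
Step 1: δ(q0, b) = (q0, b, R)
Step 2: δ(q0, a) = (q1, a, R)
Step 3: δ(q1, b) = (qA, b, R)

The first 4 configurations are:
[q0]babba ⊢ b[q0]abba ⊢ ba[q1]bba ⊢ bab[qA]ba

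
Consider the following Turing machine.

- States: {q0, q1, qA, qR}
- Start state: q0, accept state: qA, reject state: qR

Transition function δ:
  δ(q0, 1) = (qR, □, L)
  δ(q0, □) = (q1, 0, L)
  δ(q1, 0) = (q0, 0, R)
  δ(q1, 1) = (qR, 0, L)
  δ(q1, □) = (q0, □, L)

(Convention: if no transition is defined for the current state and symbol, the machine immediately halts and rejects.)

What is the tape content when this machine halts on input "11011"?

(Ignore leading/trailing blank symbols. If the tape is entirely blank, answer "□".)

Execution trace:
Initial: [q0]11011
Step 1: δ(q0, 1) = (qR, □, L) → [qR]□□1011

The machine reaches the reject state qR and halts.

Final tape (ignoring leading/trailing blanks): 1011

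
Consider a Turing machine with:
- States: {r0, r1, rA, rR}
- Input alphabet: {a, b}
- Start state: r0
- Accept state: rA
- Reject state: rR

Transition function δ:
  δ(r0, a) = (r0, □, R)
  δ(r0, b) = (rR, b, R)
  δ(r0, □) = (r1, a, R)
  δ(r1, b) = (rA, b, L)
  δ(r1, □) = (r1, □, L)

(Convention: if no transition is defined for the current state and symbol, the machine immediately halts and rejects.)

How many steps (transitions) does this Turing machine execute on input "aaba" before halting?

Execution trace:
Initial: [r0]aaba
Step 1: δ(r0, a) = (r0, □, R) → □[r0]aba
Step 2: δ(r0, a) = (r0, □, R) → □□[r0]ba
Step 3: δ(r0, b) = (rR, b, R) → □□b[rR]a

The machine reaches the reject state rR and halts.

The machine executed 3 steps before halting.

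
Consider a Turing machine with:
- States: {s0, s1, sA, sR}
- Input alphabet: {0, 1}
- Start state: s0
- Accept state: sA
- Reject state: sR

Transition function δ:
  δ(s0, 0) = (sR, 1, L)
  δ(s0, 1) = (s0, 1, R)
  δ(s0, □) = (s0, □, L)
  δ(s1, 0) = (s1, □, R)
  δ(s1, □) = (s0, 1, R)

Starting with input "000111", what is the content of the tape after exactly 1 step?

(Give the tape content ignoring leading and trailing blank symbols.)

Execution trace:
Initial: [s0]000111
Step 1: δ(s0, 0) = (sR, 1, L) → [sR]□100111

The machine reaches the reject state sR and halts.

After 1 step, the tape (ignoring leading/trailing blanks) is: 100111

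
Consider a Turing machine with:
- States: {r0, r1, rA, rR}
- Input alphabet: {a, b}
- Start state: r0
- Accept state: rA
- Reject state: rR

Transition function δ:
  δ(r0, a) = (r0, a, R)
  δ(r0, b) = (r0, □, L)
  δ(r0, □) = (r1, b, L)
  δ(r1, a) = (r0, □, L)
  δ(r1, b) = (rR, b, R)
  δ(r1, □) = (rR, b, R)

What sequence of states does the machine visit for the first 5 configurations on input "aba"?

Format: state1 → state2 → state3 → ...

Execution trace:
Initial: [r0]aba
Step 1: δ(r0, a) = (r0, a, R) → a[r0]ba
Step 2: δ(r0, b) = (r0, □, L) → [r0]a□a
Step 3: δ(r0, a) = (r0, a, R) → a[r0]□a
Step 4: δ(r0, □) = (r1, b, L) → [r1]aba

State sequence: r0 → r0 → r0 → r0 → r1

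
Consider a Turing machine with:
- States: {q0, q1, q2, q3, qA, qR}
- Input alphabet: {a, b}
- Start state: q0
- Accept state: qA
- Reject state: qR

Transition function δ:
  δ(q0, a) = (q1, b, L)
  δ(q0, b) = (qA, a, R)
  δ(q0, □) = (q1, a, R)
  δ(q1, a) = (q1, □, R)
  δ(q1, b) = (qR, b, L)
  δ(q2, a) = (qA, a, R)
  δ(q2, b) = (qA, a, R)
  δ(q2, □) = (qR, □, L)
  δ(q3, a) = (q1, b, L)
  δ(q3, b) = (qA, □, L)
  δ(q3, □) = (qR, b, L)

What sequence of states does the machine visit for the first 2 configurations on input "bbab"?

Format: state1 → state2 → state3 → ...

Execution trace:
Initial: [q0]bbab
Step 1: δ(q0, b) = (qA, a, R) → a[qA]bab

The machine reaches the accept state qA and halts.

State sequence: q0 → qA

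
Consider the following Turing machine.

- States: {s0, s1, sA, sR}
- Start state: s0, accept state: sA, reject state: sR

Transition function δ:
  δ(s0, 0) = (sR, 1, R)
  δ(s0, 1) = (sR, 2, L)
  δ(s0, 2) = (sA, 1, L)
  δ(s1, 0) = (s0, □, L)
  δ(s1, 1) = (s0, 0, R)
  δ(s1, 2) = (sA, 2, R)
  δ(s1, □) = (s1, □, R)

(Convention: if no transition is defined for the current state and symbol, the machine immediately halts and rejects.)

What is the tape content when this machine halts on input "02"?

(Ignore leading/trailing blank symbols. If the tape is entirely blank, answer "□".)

Execution trace:
Initial: [s0]02
Step 1: δ(s0, 0) = (sR, 1, R) → 1[sR]2

The machine reaches the reject state sR and halts.

Final tape (ignoring leading/trailing blanks): 12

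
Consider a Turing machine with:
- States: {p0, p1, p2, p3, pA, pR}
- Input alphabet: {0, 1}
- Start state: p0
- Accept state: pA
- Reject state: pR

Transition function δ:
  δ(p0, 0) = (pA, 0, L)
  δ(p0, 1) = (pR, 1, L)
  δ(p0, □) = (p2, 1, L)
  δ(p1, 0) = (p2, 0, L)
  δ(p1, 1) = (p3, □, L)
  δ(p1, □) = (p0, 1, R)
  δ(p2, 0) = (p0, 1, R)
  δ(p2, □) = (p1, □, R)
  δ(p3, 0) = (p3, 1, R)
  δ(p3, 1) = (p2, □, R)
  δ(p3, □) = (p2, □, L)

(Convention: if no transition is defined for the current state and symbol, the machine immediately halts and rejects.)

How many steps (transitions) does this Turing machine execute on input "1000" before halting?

Execution trace:
Initial: [p0]1000
Step 1: δ(p0, 1) = (pR, 1, L) → [pR]□1000

The machine reaches the reject state pR and halts.

The machine executed 1 step before halting.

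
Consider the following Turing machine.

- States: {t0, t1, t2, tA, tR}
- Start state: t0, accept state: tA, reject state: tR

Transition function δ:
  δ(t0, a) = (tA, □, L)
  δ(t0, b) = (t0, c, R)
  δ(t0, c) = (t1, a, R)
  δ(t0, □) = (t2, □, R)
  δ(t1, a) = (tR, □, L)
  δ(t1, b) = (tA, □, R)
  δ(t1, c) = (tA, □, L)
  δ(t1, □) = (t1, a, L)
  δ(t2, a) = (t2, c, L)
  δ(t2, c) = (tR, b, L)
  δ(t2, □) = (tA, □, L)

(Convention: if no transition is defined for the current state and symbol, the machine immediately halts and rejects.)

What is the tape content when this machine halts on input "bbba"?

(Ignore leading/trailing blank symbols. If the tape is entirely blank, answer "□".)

Execution trace:
Initial: [t0]bbba
Step 1: δ(t0, b) = (t0, c, R) → c[t0]bba
Step 2: δ(t0, b) = (t0, c, R) → cc[t0]ba
Step 3: δ(t0, b) = (t0, c, R) → ccc[t0]a
Step 4: δ(t0, a) = (tA, □, L) → cc[tA]c□

The machine reaches the accept state tA and halts.

Final tape (ignoring leading/trailing blanks): ccc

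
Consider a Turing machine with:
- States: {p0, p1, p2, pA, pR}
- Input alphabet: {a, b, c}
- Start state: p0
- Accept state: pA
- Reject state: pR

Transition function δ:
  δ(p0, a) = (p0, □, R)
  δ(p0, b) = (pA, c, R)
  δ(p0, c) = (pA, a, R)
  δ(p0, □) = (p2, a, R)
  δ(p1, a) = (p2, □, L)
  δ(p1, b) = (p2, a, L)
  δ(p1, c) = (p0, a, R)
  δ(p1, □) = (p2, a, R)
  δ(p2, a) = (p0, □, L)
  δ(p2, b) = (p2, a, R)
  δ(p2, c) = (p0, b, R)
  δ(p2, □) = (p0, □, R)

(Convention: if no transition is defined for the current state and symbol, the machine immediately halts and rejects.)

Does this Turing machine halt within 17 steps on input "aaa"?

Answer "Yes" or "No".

Execution trace:
Initial: [p0]aaa
Step 1: δ(p0, a) = (p0, □, R) → □[p0]aa
Step 2: δ(p0, a) = (p0, □, R) → □□[p0]a
Step 3: δ(p0, a) = (p0, □, R) → □□□[p0]□
Step 4: δ(p0, □) = (p2, a, R) → □□□a[p2]□
Step 5: δ(p2, □) = (p0, □, R) → □□□a□[p0]□
Step 6: δ(p0, □) = (p2, a, R) → □□□a□a[p2]□
Step 7: δ(p2, □) = (p0, □, R) → □□□a□a□[p0]□
Step 8: δ(p0, □) = (p2, a, R) → □□□a□a□a[p2]□
Step 9: δ(p2, □) = (p0, □, R) → □□□a□a□a□[p0]□
Step 10: δ(p0, □) = (p2, a, R) → □□□a□a□a□a[p2]□
Step 11: δ(p2, □) = (p0, □, R) → □□□a□a□a□a□[p0]□
Step 12: δ(p0, □) = (p2, a, R) → □□□a□a□a□a□a[p2]□
Step 13: δ(p2, □) = (p0, □, R) → □□□a□a□a□a□a□[p0]□
Step 14: δ(p0, □) = (p2, a, R) → □□□a□a□a□a□a□a[p2]□
Step 15: δ(p2, □) = (p0, □, R) → □□□a□a□a□a□a□a□[p0]□
Step 16: δ(p0, □) = (p2, a, R) → □□□a□a□a□a□a□a□a[p2]□
Step 17: δ(p2, □) = (p0, □, R) → □□□a□a□a□a□a□a□a□[p0]□

The machine has not reached a halting state after 17 steps.
The machine did not halt within the 17-step bound.

Answer: No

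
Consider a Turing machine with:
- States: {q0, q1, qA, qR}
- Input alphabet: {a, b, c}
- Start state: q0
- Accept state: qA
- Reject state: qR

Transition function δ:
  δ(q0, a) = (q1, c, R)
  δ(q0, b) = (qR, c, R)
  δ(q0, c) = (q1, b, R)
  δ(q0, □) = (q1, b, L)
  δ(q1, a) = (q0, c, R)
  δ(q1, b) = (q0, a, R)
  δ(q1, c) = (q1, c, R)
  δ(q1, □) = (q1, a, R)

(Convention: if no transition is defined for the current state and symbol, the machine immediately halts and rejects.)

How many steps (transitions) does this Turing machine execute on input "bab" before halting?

Execution trace:
Initial: [q0]bab
Step 1: δ(q0, b) = (qR, c, R) → c[qR]ab

The machine reaches the reject state qR and halts.

The machine executed 1 step before halting.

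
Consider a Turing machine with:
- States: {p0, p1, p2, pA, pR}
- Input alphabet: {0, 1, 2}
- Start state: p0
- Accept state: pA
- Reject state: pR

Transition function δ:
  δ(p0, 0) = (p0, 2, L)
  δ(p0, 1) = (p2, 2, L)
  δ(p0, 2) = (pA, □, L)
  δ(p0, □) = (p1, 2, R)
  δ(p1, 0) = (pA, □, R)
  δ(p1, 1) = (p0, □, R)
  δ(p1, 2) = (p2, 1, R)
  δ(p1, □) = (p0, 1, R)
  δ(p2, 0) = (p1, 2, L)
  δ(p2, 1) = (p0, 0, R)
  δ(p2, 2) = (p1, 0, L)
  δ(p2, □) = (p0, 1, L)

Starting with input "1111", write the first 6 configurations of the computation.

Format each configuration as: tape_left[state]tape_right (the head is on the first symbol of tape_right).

Transitions applied:
Step 1: δ(p0, 1) = (p2, 2, L)
Step 2: δ(p2, □) = (p0, 1, L)
Step 3: δ(p0, □) = (p1, 2, R)
Step 4: δ(p1, 1) = (p0, □, R)
Step 5: δ(p0, 2) = (pA, □, L)

The first 6 configurations are:
[p0]1111 ⊢ [p2]□2111 ⊢ [p0]□12111 ⊢ 2[p1]12111 ⊢ 2□[p0]2111 ⊢ 2[pA]□□111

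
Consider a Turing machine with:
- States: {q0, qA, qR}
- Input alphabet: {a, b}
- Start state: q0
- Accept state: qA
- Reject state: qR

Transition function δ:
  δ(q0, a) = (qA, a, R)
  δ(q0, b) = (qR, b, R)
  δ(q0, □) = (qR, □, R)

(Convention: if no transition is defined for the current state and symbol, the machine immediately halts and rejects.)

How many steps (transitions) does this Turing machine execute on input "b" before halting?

Execution trace:
Initial: [q0]b
Step 1: δ(q0, b) = (qR, b, R) → b[qR]□

The machine reaches the reject state qR and halts.

The machine executed 1 step before halting.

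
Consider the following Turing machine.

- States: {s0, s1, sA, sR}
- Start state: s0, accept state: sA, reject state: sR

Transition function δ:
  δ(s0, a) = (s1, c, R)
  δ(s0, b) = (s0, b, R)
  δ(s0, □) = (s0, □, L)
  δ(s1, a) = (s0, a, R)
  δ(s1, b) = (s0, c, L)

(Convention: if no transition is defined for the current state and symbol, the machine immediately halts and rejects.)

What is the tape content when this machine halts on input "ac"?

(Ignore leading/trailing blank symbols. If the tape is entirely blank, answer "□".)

Execution trace:
Initial: [s0]ac
Step 1: δ(s0, a) = (s1, c, R) → c[s1]c

No transition is defined for δ(s1, c). By convention the machine halts and rejects.

Final tape (ignoring leading/trailing blanks): cc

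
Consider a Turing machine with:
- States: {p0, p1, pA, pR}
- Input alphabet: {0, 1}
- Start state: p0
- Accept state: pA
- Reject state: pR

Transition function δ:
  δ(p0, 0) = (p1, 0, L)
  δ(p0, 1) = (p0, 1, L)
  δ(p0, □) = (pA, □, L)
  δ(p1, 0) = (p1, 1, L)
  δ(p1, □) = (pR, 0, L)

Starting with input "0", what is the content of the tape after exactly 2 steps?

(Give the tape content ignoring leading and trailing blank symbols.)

Execution trace:
Initial: [p0]0
Step 1: δ(p0, 0) = (p1, 0, L) → [p1]□0
Step 2: δ(p1, □) = (pR, 0, L) → [pR]□00

The machine reaches the reject state pR and halts.

After 2 steps, the tape (ignoring leading/trailing blanks) is: 00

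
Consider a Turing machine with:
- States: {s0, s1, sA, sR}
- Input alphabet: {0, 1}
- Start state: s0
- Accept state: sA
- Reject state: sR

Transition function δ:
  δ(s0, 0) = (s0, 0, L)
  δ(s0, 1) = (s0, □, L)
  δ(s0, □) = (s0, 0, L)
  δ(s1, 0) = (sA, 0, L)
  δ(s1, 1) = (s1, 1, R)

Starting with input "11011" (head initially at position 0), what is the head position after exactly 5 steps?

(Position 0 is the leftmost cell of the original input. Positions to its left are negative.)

Execution trace (head position shown):
Step 0: [s0]11011  (head at position 0)
Step 1: move left → [s0]□□1011  (head at position -1)
Step 2: move left → [s0]□0□1011  (head at position -2)
Step 3: move left → [s0]□00□1011  (head at position -3)
Step 4: move left → [s0]□000□1011  (head at position -4)
Step 5: move left → [s0]□0000□1011  (head at position -5)

After 5 steps, the head is at position -5.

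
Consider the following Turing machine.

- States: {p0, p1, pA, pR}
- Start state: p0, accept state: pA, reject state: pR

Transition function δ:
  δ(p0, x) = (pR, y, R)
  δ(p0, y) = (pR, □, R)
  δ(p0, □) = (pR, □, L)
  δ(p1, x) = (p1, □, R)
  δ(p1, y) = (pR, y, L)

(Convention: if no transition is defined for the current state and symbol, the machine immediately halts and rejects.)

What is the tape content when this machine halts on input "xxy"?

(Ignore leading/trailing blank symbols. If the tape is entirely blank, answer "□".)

Execution trace:
Initial: [p0]xxy
Step 1: δ(p0, x) = (pR, y, R) → y[pR]xy

The machine reaches the reject state pR and halts.

Final tape (ignoring leading/trailing blanks): yxy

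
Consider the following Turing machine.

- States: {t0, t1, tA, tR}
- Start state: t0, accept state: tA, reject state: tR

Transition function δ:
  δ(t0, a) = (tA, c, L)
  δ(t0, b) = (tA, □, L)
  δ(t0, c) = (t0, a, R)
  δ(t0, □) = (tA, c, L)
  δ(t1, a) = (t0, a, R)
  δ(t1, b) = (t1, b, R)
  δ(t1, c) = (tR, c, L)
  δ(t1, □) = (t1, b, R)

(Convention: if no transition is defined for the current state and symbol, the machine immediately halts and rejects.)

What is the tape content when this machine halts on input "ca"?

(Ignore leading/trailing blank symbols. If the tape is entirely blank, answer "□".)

Execution trace:
Initial: [t0]ca
Step 1: δ(t0, c) = (t0, a, R) → a[t0]a
Step 2: δ(t0, a) = (tA, c, L) → [tA]ac

The machine reaches the accept state tA and halts.

Final tape (ignoring leading/trailing blanks): ac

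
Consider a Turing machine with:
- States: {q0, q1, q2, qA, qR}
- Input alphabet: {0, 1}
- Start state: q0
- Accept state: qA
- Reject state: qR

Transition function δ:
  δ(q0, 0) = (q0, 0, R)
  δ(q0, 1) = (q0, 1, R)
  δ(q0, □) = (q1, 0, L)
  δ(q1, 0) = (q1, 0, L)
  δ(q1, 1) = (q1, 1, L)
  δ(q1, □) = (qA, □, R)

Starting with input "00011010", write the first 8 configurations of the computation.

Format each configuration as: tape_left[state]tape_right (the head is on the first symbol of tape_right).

Transitions applied:
Step 1: δ(q0, 0) = (q0, 0, R)
Step 2: δ(q0, 0) = (q0, 0, R)
Step 3: δ(q0, 0) = (q0, 0, R)
Step 4: δ(q0, 1) = (q0, 1, R)
Step 5: δ(q0, 1) = (q0, 1, R)
Step 6: δ(q0, 0) = (q0, 0, R)
Step 7: δ(q0, 1) = (q0, 1, R)

The first 8 configurations are:
[q0]00011010 ⊢ 0[q0]0011010 ⊢ 00[q0]011010 ⊢ 000[q0]11010 ⊢ 0001[q0]1010 ⊢ 00011[q0]010 ⊢ 000110[q0]10 ⊢ 0001101[q0]0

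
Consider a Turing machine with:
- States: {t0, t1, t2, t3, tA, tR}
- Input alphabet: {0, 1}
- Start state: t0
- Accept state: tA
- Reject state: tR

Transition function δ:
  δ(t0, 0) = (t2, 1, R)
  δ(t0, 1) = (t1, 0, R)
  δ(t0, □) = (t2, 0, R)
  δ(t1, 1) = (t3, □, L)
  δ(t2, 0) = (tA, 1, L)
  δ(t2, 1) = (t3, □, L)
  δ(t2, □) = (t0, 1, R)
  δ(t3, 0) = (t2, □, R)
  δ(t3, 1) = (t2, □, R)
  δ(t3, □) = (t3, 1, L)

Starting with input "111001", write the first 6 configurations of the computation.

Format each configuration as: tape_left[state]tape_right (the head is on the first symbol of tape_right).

Transitions applied:
Step 1: δ(t0, 1) = (t1, 0, R)
Step 2: δ(t1, 1) = (t3, □, L)
Step 3: δ(t3, 0) = (t2, □, R)
Step 4: δ(t2, □) = (t0, 1, R)
Step 5: δ(t0, 1) = (t1, 0, R)

The first 6 configurations are:
[t0]111001 ⊢ 0[t1]11001 ⊢ [t3]0□1001 ⊢ □[t2]□1001 ⊢ □1[t0]1001 ⊢ □10[t1]001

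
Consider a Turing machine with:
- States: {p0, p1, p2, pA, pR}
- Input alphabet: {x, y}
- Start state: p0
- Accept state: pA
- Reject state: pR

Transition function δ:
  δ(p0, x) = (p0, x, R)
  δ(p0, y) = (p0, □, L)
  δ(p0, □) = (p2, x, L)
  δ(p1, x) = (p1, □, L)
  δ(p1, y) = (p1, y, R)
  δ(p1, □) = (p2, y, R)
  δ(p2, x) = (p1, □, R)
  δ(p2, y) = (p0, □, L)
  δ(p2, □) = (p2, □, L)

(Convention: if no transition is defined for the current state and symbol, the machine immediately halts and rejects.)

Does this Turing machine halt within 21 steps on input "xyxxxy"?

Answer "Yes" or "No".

Execution trace:
Initial: [p0]xyxxxy
Step 1: δ(p0, x) = (p0, x, R) → x[p0]yxxxy
Step 2: δ(p0, y) = (p0, □, L) → [p0]x□xxxy
Step 3: δ(p0, x) = (p0, x, R) → x[p0]□xxxy
Step 4: δ(p0, □) = (p2, x, L) → [p2]xxxxxy
Step 5: δ(p2, x) = (p1, □, R) → □[p1]xxxxy
Step 6: δ(p1, x) = (p1, □, L) → [p1]□□xxxy
Step 7: δ(p1, □) = (p2, y, R) → y[p2]□xxxy
Step 8: δ(p2, □) = (p2, □, L) → [p2]y□xxxy
Step 9: δ(p2, y) = (p0, □, L) → [p0]□□□xxxy
Step 10: δ(p0, □) = (p2, x, L) → [p2]□x□□xxxy
Step 11: δ(p2, □) = (p2, □, L) → [p2]□□x□□xxxy
Step 12: δ(p2, □) = (p2, □, L) → [p2]□□□x□□xxxy
Step 13: δ(p2, □) = (p2, □, L) → [p2]□□□□x□□xxxy
Step 14: δ(p2, □) = (p2, □, L) → [p2]□□□□□x□□xxxy
Step 15: δ(p2, □) = (p2, □, L) → [p2]□□□□□□x□□xxxy
Step 16: δ(p2, □) = (p2, □, L) → [p2]□□□□□□□x□□xxxy
Step 17: δ(p2, □) = (p2, □, L) → [p2]□□□□□□□□x□□xxxy
Step 18: δ(p2, □) = (p2, □, L) → [p2]□□□□□□□□□x□□xxxy
Step 19: δ(p2, □) = (p2, □, L) → [p2]□□□□□□□□□□x□□xxxy
Step 20: δ(p2, □) = (p2, □, L) → [p2]□□□□□□□□□□□x□□xxxy
Step 21: δ(p2, □) = (p2, □, L) → [p2]□□□□□□□□□□□□x□□xxxy

The machine has not reached a halting state after 21 steps.
The machine did not halt within the 21-step bound.

Answer: No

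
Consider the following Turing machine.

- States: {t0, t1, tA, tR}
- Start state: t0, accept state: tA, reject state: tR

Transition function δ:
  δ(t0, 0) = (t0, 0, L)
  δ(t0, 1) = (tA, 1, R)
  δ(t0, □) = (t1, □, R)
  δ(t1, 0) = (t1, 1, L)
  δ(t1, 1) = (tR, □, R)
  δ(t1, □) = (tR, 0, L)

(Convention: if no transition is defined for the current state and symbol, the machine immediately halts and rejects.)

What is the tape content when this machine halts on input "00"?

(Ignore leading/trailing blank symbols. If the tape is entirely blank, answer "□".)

Execution trace:
Initial: [t0]00
Step 1: δ(t0, 0) = (t0, 0, L) → [t0]□00
Step 2: δ(t0, □) = (t1, □, R) → □[t1]00
Step 3: δ(t1, 0) = (t1, 1, L) → [t1]□10
Step 4: δ(t1, □) = (tR, 0, L) → [tR]□010

The machine reaches the reject state tR and halts.

Final tape (ignoring leading/trailing blanks): 010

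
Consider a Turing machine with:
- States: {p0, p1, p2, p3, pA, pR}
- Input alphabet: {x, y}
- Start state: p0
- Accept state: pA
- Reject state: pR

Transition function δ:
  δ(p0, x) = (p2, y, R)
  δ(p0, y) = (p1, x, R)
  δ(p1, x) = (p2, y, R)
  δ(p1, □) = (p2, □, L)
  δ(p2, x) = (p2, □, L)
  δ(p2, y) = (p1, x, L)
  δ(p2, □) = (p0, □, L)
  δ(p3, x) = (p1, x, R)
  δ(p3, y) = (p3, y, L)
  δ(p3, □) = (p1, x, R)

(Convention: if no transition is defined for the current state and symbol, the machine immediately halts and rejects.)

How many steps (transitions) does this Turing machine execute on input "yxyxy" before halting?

Execution trace:
Initial: [p0]yxyxy
Step 1: δ(p0, y) = (p1, x, R) → x[p1]xyxy
Step 2: δ(p1, x) = (p2, y, R) → xy[p2]yxy
Step 3: δ(p2, y) = (p1, x, L) → x[p1]yxxy

No transition is defined for δ(p1, y). By convention the machine halts and rejects.

The machine executed 3 steps before halting.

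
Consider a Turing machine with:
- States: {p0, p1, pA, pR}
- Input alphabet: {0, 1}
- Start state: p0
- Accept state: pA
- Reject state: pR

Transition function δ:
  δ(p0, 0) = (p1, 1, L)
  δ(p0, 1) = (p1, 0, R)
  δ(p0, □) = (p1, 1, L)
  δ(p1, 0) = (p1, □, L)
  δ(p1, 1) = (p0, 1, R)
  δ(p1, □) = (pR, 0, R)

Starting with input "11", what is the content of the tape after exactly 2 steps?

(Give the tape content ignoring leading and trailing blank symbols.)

Execution trace:
Initial: [p0]11
Step 1: δ(p0, 1) = (p1, 0, R) → 0[p1]1
Step 2: δ(p1, 1) = (p0, 1, R) → 01[p0]□

After 2 steps, the tape (ignoring leading/trailing blanks) is: 01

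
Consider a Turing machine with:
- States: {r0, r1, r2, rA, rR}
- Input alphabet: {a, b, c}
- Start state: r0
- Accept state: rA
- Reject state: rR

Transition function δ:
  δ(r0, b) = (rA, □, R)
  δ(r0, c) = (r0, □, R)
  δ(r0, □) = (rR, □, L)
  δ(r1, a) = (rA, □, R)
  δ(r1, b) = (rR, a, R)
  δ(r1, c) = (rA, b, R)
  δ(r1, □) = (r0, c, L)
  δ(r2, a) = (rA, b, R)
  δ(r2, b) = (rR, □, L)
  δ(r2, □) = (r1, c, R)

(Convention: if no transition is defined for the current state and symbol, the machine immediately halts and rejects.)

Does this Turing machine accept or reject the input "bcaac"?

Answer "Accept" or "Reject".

Execution trace:
Initial: [r0]bcaac
Step 1: δ(r0, b) = (rA, □, R) → □[rA]caac

The machine reaches the accept state rA and halts.

Answer: Accept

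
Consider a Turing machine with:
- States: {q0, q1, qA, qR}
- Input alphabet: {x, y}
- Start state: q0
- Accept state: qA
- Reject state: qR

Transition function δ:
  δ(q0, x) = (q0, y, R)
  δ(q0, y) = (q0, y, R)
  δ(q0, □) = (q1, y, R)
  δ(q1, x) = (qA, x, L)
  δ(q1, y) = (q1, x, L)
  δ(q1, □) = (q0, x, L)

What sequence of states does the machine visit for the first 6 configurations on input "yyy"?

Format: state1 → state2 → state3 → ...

Execution trace:
Initial: [q0]yyy
Step 1: δ(q0, y) = (q0, y, R) → y[q0]yy
Step 2: δ(q0, y) = (q0, y, R) → yy[q0]y
Step 3: δ(q0, y) = (q0, y, R) → yyy[q0]□
Step 4: δ(q0, □) = (q1, y, R) → yyyy[q1]□
Step 5: δ(q1, □) = (q0, x, L) → yyy[q0]yx

State sequence: q0 → q0 → q0 → q0 → q1 → q0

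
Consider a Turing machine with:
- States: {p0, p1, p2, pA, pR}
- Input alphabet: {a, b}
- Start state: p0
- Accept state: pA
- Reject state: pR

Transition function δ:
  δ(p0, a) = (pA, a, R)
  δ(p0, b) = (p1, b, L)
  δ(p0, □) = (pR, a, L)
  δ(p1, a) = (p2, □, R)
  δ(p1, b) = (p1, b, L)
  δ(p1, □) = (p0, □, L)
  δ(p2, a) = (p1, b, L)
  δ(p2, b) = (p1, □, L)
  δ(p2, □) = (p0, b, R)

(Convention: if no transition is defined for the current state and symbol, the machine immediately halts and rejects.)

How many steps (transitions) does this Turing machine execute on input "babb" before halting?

Execution trace:
Initial: [p0]babb
Step 1: δ(p0, b) = (p1, b, L) → [p1]□babb
Step 2: δ(p1, □) = (p0, □, L) → [p0]□□babb
Step 3: δ(p0, □) = (pR, a, L) → [pR]□a□babb

The machine reaches the reject state pR and halts.

The machine executed 3 steps before halting.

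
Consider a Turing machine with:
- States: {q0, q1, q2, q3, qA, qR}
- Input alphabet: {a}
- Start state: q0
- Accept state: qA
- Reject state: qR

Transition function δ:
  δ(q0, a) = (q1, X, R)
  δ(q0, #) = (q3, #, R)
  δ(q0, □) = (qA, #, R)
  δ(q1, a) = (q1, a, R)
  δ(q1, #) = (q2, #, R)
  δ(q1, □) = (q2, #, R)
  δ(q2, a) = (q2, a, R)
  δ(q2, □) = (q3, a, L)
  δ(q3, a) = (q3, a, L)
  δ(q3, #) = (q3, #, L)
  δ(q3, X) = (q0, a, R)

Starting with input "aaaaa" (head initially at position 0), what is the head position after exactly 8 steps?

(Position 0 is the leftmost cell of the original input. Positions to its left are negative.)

Execution trace (head position shown):
Step 0: [q0]aaaaa  (head at position 0)
Step 1: move right → X[q1]aaaa  (head at position 1)
Step 2: move right → Xa[q1]aaa  (head at position 2)
Step 3: move right → Xaa[q1]aa  (head at position 3)
Step 4: move right → Xaaa[q1]a  (head at position 4)
Step 5: move right → Xaaaa[q1]□  (head at position 5)
Step 6: move right → Xaaaa#[q2]□  (head at position 6)
Step 7: move left → Xaaaa[q3]#a  (head at position 5)
Step 8: move left → Xaaa[q3]a#a  (head at position 4)

After 8 steps, the head is at position 4.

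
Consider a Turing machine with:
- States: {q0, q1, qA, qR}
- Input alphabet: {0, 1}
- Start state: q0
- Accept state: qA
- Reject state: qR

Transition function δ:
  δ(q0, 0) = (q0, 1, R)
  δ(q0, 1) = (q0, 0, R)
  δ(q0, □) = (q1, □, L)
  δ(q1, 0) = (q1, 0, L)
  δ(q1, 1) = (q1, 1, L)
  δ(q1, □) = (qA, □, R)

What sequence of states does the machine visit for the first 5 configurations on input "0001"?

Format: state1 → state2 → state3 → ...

Execution trace:
Initial: [q0]0001
Step 1: δ(q0, 0) = (q0, 1, R) → 1[q0]001
Step 2: δ(q0, 0) = (q0, 1, R) → 11[q0]01
Step 3: δ(q0, 0) = (q0, 1, R) → 111[q0]1
Step 4: δ(q0, 1) = (q0, 0, R) → 1110[q0]□

State sequence: q0 → q0 → q0 → q0 → q0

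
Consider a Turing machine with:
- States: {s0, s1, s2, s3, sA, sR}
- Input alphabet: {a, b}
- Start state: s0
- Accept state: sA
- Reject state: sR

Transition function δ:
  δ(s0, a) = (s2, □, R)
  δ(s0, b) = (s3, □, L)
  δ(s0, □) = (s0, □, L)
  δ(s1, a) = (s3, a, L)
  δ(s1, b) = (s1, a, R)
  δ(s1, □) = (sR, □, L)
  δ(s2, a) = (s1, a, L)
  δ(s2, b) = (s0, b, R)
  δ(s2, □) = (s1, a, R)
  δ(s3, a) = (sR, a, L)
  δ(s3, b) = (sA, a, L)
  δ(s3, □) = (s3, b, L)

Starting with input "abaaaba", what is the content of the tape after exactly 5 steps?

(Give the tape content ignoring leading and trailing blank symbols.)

Execution trace:
Initial: [s0]abaaaba
Step 1: δ(s0, a) = (s2, □, R) → □[s2]baaaba
Step 2: δ(s2, b) = (s0, b, R) → □b[s0]aaaba
Step 3: δ(s0, a) = (s2, □, R) → □b□[s2]aaba
Step 4: δ(s2, a) = (s1, a, L) → □b[s1]□aaba
Step 5: δ(s1, □) = (sR, □, L) → □[sR]b□aaba

The machine reaches the reject state sR and halts.

After 5 steps, the tape (ignoring leading/trailing blanks) is: b□aaba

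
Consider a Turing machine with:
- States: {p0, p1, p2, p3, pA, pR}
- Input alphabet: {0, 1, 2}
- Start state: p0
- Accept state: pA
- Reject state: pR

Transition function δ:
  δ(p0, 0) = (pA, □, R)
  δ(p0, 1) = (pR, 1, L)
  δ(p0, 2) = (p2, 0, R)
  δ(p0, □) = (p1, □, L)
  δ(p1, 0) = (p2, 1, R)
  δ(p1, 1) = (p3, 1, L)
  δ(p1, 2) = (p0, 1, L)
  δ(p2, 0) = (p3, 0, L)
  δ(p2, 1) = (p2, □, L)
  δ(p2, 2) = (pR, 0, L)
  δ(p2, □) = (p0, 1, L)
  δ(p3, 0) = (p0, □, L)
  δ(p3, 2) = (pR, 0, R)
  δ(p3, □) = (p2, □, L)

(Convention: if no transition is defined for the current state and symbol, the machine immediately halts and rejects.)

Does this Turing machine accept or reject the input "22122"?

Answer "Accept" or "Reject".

Execution trace:
Initial: [p0]22122
Step 1: δ(p0, 2) = (p2, 0, R) → 0[p2]2122
Step 2: δ(p2, 2) = (pR, 0, L) → [pR]00122

The machine reaches the reject state pR and halts.

Answer: Reject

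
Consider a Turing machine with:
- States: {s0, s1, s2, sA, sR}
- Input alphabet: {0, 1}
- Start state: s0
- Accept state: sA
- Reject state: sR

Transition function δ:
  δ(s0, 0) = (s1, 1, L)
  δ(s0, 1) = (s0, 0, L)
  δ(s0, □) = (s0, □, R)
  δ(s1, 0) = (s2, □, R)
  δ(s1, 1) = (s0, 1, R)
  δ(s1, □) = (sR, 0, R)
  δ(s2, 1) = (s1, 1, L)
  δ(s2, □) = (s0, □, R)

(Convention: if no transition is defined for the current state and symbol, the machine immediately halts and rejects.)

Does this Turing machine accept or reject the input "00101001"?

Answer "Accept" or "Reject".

Execution trace:
Initial: [s0]00101001
Step 1: δ(s0, 0) = (s1, 1, L) → [s1]□10101001
Step 2: δ(s1, □) = (sR, 0, R) → 0[sR]10101001

The machine reaches the reject state sR and halts.

Answer: Reject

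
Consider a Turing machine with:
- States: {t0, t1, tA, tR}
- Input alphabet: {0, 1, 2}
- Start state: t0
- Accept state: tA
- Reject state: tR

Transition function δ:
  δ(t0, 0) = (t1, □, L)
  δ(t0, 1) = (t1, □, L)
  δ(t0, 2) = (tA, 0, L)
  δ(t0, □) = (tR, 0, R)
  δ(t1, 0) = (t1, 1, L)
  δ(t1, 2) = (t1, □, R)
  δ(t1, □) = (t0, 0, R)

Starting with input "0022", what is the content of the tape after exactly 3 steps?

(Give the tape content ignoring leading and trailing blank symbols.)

Execution trace:
Initial: [t0]0022
Step 1: δ(t0, 0) = (t1, □, L) → [t1]□□022
Step 2: δ(t1, □) = (t0, 0, R) → 0[t0]□022
Step 3: δ(t0, □) = (tR, 0, R) → 00[tR]022

The machine reaches the reject state tR and halts.

After 3 steps, the tape (ignoring leading/trailing blanks) is: 00022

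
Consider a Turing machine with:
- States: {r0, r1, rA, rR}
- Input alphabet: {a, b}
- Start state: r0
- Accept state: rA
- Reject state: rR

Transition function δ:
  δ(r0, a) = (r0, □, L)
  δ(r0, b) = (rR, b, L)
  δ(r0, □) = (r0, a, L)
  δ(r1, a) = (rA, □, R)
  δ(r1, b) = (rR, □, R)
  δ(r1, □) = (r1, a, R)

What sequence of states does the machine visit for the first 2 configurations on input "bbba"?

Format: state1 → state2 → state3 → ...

Execution trace:
Initial: [r0]bbba
Step 1: δ(r0, b) = (rR, b, L) → [rR]□bbba

The machine reaches the reject state rR and halts.

State sequence: r0 → rR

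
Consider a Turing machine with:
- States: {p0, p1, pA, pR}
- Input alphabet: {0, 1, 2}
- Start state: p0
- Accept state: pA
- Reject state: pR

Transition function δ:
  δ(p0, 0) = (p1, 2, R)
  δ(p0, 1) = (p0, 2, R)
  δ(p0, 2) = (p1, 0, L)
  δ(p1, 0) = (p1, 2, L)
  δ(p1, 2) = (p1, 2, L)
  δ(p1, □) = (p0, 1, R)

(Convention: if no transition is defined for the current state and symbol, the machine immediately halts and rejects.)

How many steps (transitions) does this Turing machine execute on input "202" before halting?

Execution trace:
Initial: [p0]202
Step 1: δ(p0, 2) = (p1, 0, L) → [p1]□002
Step 2: δ(p1, □) = (p0, 1, R) → 1[p0]002
Step 3: δ(p0, 0) = (p1, 2, R) → 12[p1]02
Step 4: δ(p1, 0) = (p1, 2, L) → 1[p1]222
Step 5: δ(p1, 2) = (p1, 2, L) → [p1]1222

No transition is defined for δ(p1, 1). By convention the machine halts and rejects.

The machine executed 5 steps before halting.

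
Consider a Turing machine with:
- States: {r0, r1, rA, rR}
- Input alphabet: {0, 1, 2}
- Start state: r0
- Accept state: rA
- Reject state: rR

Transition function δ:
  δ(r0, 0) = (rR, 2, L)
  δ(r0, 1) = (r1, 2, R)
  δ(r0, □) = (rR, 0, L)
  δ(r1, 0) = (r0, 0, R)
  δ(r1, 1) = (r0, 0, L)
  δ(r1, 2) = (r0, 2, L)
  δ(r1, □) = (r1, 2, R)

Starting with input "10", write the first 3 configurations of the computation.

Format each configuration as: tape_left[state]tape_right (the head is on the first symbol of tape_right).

Transitions applied:
Step 1: δ(r0, 1) = (r1, 2, R)
Step 2: δ(r1, 0) = (r0, 0, R)

The first 3 configurations are:
[r0]10 ⊢ 2[r1]0 ⊢ 20[r0]□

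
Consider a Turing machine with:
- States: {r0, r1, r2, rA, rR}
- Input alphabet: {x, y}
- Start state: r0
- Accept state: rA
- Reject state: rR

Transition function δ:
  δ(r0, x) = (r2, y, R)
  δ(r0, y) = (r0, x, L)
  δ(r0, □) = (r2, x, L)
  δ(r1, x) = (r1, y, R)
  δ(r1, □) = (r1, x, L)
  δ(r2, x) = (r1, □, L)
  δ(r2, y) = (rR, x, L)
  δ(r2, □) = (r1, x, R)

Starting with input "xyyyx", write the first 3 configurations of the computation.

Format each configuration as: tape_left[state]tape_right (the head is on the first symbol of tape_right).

Transitions applied:
Step 1: δ(r0, x) = (r2, y, R)
Step 2: δ(r2, y) = (rR, x, L)

The first 3 configurations are:
[r0]xyyyx ⊢ y[r2]yyyx ⊢ [rR]yxyyx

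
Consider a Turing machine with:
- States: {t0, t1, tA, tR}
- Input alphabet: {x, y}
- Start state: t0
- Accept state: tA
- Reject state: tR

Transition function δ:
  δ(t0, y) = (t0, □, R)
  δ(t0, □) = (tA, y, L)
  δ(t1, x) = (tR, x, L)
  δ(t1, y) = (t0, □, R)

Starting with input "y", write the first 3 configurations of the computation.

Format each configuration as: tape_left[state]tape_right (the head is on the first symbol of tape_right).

Transitions applied:
Step 1: δ(t0, y) = (t0, □, R)
Step 2: δ(t0, □) = (tA, y, L)

The first 3 configurations are:
[t0]y ⊢ □[t0]□ ⊢ [tA]□y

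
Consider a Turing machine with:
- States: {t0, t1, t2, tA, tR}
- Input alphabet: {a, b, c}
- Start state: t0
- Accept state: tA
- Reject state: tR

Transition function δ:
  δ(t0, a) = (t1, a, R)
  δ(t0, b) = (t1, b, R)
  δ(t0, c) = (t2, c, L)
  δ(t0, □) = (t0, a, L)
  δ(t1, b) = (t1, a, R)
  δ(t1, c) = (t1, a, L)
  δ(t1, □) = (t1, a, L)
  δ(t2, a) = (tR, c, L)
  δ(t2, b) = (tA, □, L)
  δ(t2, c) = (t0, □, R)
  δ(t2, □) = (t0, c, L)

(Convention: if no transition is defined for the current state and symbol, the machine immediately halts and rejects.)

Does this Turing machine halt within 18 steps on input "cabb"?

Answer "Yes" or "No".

Execution trace:
Initial: [t0]cabb
Step 1: δ(t0, c) = (t2, c, L) → [t2]□cabb
Step 2: δ(t2, □) = (t0, c, L) → [t0]□ccabb
Step 3: δ(t0, □) = (t0, a, L) → [t0]□accabb
Step 4: δ(t0, □) = (t0, a, L) → [t0]□aaccabb
Step 5: δ(t0, □) = (t0, a, L) → [t0]□aaaccabb
Step 6: δ(t0, □) = (t0, a, L) → [t0]□aaaaccabb
Step 7: δ(t0, □) = (t0, a, L) → [t0]□aaaaaccabb
Step 8: δ(t0, □) = (t0, a, L) → [t0]□aaaaaaccabb
Step 9: δ(t0, □) = (t0, a, L) → [t0]□aaaaaaaccabb
Step 10: δ(t0, □) = (t0, a, L) → [t0]□aaaaaaaaccabb
Step 11: δ(t0, □) = (t0, a, L) → [t0]□aaaaaaaaaccabb
Step 12: δ(t0, □) = (t0, a, L) → [t0]□aaaaaaaaaaccabb
Step 13: δ(t0, □) = (t0, a, L) → [t0]□aaaaaaaaaaaccabb
Step 14: δ(t0, □) = (t0, a, L) → [t0]□aaaaaaaaaaaaccabb
Step 15: δ(t0, □) = (t0, a, L) → [t0]□aaaaaaaaaaaaaccabb
Step 16: δ(t0, □) = (t0, a, L) → [t0]□aaaaaaaaaaaaaaccabb
Step 17: δ(t0, □) = (t0, a, L) → [t0]□aaaaaaaaaaaaaaaccabb
Step 18: δ(t0, □) = (t0, a, L) → [t0]□aaaaaaaaaaaaaaaaccabb

The machine has not reached a halting state after 18 steps.
The machine did not halt within the 18-step bound.

Answer: No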